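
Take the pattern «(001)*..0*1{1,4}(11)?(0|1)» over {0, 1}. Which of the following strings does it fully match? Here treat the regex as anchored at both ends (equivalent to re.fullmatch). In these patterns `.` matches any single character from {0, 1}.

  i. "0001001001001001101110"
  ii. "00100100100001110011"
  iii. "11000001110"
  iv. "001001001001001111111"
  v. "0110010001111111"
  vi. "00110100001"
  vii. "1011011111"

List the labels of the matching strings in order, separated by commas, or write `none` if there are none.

iii, iv

i → no match
ii → no match
iii. "11000001110" → match
iv → match
v → no match
vi. "00110100001" → no match
vii. "1011011111" → no match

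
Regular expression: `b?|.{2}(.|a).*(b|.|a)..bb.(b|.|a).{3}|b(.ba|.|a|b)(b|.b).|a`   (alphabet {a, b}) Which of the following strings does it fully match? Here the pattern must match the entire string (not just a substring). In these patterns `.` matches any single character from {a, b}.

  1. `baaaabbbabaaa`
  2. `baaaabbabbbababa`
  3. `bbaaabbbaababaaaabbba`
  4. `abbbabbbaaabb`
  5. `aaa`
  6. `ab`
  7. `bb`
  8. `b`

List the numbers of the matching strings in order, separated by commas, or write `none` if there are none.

1 → match
2 → match
3 → no match
4 → match
5 → no match
6 → no match
7 → no match
8 → match

1, 2, 4, 8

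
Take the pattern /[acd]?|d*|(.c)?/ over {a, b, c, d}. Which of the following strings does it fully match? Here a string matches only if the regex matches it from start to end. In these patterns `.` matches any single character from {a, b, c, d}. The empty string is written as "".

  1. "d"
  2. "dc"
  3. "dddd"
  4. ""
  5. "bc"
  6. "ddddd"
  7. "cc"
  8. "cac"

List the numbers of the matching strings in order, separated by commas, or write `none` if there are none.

1, 2, 3, 4, 5, 6, 7

1 → match
2 → match
3 → match
4 → match
5 → match
6 → match
7 → match
8 → no match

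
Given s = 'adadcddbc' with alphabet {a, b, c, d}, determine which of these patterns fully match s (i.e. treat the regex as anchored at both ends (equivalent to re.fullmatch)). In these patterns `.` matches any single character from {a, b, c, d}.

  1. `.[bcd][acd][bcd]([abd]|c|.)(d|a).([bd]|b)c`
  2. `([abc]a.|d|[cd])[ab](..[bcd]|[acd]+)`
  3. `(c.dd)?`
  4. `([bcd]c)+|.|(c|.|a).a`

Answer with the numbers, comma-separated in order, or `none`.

1 → match
2 → no match
3 → no match
4 → no match

1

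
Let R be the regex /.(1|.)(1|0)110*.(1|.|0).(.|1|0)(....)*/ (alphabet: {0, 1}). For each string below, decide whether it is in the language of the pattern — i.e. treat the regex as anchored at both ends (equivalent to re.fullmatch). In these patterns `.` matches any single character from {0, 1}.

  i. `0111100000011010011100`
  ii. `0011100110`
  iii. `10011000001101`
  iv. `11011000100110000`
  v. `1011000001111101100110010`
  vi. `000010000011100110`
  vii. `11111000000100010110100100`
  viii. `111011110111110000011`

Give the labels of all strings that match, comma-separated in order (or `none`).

i, ii, iii, iv, vii

i → match
ii → match
iii → match
iv → match
v → no match
vi → no match
vii → match
viii → no match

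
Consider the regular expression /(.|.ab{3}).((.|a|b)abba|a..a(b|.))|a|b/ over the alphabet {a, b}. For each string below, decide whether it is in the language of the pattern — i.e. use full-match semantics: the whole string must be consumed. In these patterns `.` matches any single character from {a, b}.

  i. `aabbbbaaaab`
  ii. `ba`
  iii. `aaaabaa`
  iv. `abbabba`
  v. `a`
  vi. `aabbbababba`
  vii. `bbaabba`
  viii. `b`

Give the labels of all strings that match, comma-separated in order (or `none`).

i, iii, iv, v, vi, vii, viii

i → match
ii → no match
iii → match
iv → match
v → match
vi → match
vii → match
viii → match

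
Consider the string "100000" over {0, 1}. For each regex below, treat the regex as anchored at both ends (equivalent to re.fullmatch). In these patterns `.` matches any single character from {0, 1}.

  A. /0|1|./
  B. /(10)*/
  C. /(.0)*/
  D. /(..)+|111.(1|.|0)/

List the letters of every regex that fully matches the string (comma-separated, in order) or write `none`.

A → no match
B → no match
C → match
D → match

C, D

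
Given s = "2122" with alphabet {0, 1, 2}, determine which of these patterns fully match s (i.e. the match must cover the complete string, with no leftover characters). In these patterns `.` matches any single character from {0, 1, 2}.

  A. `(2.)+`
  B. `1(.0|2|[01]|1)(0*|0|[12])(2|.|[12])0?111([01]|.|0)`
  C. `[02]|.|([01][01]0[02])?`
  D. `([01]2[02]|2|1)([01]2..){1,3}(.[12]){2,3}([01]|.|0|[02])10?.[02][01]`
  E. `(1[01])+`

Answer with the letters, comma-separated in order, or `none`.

A → match
B → no match — must start with "1"
C → no match
D → no match
E → no match — must start with "1"

A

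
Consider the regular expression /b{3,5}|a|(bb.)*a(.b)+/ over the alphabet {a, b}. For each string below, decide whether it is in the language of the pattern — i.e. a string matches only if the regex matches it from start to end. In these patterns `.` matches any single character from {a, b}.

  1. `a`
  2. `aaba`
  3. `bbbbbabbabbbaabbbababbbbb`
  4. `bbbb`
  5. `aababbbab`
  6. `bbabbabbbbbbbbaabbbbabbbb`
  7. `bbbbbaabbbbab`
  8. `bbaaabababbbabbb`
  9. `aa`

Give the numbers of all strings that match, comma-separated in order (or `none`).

1 → match
2 → no match
3 → match
4 → match
5 → match
6 → no match
7 → match
8 → match
9 → no match

1, 3, 4, 5, 7, 8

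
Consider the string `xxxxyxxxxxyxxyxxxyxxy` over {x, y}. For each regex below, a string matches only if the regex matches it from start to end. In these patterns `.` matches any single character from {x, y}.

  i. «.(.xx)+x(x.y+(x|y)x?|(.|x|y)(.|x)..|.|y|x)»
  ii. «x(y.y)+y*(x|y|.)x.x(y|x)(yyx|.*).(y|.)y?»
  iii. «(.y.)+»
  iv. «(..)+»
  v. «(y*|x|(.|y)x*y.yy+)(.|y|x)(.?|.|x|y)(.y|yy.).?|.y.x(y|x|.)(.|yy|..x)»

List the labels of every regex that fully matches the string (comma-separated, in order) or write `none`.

i

i → match
ii → no match — must start with `xy`
iii → no match
iv → no match
v → no match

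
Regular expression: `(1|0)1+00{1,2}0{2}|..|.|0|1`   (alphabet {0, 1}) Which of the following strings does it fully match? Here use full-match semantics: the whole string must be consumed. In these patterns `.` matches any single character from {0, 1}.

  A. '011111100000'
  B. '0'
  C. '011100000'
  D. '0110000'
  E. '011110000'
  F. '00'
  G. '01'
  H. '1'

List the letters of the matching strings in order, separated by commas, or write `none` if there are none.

A → match
B → match
C → match
D → match
E → match
F → match
G → match
H → match

A, B, C, D, E, F, G, H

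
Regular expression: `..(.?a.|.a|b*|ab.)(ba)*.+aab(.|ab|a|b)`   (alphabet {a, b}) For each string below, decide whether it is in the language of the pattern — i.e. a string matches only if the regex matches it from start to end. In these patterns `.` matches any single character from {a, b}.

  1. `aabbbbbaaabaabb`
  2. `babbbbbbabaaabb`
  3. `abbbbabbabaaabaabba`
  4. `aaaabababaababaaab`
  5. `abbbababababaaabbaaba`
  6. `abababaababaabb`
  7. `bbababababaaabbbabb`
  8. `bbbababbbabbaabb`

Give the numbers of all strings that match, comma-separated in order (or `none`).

1, 2, 5, 6, 8

1 → match
2 → match
3 → no match
4 → no match
5 → match
6 → match
7 → no match
8 → match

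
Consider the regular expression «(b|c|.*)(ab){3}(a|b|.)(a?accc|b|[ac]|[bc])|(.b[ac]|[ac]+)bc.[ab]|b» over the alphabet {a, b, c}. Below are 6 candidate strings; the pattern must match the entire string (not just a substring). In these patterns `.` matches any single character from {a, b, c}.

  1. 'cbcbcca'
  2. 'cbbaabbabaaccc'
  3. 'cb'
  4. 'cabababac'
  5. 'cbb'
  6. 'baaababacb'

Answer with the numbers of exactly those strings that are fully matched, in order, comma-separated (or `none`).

1. 'cbcbcca' → match
2 → no match
3. 'cb' → no match
4. 'cabababac' → match
5. 'cbb' → no match
6. 'baaababacb' → no match

1, 4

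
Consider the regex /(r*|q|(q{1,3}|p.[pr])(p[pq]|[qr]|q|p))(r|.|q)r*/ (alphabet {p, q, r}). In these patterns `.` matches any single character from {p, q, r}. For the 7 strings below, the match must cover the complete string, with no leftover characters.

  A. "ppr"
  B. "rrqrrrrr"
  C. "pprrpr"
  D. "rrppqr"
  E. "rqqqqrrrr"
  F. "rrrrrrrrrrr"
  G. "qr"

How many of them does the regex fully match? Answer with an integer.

A → no match
B → match
C → match
D → no match
E → no match
F → match
G → match
Total matched: 4

4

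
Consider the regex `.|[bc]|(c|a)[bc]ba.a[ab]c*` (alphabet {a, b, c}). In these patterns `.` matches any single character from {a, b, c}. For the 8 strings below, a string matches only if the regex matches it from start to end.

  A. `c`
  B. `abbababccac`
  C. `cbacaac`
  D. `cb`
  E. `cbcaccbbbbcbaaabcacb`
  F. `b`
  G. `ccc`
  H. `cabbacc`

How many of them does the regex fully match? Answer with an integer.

A → match
B → no match
C → no match
D → no match
E → no match
F → match
G → no match
H → no match
Total matched: 2

2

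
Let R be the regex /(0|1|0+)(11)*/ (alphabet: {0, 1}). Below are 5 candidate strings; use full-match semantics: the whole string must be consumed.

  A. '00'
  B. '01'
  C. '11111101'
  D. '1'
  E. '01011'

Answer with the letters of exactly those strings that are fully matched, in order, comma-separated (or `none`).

A. '00' → match
B. '01' → no match
C. '11111101' → no match
D. '1' → match
E. '01011' → no match

A, D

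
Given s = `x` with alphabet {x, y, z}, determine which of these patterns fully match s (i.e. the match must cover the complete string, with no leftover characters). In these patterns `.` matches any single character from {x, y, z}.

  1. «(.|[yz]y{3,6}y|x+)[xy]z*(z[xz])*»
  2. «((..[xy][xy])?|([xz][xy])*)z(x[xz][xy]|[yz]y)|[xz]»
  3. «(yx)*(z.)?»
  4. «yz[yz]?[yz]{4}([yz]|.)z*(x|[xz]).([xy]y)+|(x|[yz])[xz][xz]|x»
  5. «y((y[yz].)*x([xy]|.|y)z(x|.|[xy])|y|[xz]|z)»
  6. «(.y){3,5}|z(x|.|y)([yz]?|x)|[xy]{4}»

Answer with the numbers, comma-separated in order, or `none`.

1 → no match
2 → match
3 → no match
4 → match
5 → no match — must start with `y`
6 → no match

2, 4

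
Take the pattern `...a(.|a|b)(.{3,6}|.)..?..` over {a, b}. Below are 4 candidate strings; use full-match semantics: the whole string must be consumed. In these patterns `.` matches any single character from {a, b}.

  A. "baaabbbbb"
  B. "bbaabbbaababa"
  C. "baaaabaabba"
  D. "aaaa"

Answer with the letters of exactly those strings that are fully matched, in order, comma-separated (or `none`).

A, B, C

A → match
B → match
C → match
D → no match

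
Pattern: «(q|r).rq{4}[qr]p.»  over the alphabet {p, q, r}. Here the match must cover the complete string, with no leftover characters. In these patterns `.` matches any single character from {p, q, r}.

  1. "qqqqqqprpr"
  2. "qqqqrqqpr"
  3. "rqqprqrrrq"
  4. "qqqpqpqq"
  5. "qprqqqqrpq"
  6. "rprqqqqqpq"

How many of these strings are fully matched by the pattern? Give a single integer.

1 → no match
2 → no match
3 → no match
4 → no match
5 → match
6 → match
Total matched: 2

2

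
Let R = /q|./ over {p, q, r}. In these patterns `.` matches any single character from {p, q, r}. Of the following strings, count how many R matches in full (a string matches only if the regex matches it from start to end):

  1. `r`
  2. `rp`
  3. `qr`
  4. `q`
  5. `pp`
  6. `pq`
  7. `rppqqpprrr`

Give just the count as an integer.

1 → match
2 → no match
3 → no match
4 → match
5 → no match
6 → no match
7 → no match
Total matched: 2

2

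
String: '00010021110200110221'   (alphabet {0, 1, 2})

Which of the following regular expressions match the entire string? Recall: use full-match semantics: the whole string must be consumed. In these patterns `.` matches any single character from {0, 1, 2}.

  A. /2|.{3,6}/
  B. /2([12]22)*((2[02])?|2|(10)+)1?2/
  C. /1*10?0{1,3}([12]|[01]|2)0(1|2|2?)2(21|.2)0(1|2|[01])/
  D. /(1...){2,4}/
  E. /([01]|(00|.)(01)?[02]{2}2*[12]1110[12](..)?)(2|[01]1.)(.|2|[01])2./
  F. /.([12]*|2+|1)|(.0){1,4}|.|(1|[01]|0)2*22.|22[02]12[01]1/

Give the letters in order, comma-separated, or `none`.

A → no match
B → no match — must start with '2'
C → no match
D → no match — must start with '1'
E → match
F → no match

E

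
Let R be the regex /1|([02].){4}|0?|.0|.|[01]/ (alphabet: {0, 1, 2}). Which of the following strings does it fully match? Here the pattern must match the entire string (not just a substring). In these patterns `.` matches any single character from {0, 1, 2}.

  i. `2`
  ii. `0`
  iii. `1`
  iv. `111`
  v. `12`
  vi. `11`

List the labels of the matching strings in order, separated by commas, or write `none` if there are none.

i. `2` → match
ii. `0` → match
iii. `1` → match
iv. `111` → no match
v. `12` → no match
vi. `11` → no match

i, ii, iii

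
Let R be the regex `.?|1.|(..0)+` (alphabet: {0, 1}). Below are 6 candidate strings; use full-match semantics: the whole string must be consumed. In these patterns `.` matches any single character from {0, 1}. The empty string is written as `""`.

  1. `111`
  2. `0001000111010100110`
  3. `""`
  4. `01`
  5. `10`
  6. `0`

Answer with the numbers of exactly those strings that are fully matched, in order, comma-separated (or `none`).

3, 5, 6

1 → no match
2 → no match
3 → match
4 → no match
5 → match
6 → match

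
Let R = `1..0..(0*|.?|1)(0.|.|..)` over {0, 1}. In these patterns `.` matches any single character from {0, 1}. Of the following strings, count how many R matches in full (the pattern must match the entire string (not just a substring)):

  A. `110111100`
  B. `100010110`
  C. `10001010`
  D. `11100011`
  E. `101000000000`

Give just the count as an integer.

A → no match
B → match
C → match
D → match
E → match
Total matched: 4

4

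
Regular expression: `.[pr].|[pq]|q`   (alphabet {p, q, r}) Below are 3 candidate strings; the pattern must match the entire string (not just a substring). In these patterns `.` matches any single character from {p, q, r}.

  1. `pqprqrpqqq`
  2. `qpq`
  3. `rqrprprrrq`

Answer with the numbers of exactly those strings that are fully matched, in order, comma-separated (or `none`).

2

1. `pqprqrpqqq` → no match
2. `qpq` → match
3. `rqrprprrrq` → no match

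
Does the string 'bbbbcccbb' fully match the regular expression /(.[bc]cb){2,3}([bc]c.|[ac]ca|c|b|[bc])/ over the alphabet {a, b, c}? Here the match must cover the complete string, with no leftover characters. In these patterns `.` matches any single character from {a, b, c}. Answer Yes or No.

No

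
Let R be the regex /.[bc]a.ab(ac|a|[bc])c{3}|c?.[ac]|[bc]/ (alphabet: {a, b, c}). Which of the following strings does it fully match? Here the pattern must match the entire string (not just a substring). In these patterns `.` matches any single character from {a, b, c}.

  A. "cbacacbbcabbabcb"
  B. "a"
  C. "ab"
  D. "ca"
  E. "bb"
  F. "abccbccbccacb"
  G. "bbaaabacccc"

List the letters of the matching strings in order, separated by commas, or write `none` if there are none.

A → no match
B → no match
C → no match
D → match
E → no match
F → no match
G → match

D, G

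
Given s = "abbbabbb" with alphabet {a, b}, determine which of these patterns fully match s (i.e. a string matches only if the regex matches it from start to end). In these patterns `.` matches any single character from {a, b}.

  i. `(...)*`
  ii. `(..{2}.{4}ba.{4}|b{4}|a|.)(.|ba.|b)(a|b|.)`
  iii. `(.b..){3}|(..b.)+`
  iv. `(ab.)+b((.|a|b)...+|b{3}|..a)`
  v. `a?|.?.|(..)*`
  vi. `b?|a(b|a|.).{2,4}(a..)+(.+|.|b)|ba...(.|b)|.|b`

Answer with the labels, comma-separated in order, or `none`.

i → no match
ii → no match
iii → match
iv → match
v → match
vi → match

iii, iv, v, vi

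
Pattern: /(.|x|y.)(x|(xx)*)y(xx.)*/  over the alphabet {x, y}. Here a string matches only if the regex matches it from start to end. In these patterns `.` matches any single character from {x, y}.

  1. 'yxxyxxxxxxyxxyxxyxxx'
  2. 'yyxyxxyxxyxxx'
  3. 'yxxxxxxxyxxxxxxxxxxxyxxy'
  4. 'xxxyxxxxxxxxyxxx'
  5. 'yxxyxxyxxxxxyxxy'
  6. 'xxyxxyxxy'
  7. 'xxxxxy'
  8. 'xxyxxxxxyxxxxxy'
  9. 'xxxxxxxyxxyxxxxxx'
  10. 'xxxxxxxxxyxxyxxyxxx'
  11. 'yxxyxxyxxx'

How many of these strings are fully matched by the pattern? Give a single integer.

1 → no match
2 → match
3 → match
4 → match
5 → match
6. 'xxyxxyxxy' → match
7. 'xxxxxy' → match
8 → match
9 → match
10 → match
11. 'yxxyxxyxxx' → match
Total matched: 10

10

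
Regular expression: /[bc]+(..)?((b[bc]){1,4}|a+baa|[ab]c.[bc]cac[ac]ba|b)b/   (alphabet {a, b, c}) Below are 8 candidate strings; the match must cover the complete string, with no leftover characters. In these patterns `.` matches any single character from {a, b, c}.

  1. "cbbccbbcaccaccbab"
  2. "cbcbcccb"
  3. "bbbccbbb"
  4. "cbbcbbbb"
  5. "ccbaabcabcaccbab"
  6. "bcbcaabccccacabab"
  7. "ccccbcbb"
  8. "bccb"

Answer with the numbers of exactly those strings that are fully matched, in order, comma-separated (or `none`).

1, 3, 4, 5, 6, 7

1 → match
2 → no match
3 → match
4 → match
5 → match
6 → match
7 → match
8 → no match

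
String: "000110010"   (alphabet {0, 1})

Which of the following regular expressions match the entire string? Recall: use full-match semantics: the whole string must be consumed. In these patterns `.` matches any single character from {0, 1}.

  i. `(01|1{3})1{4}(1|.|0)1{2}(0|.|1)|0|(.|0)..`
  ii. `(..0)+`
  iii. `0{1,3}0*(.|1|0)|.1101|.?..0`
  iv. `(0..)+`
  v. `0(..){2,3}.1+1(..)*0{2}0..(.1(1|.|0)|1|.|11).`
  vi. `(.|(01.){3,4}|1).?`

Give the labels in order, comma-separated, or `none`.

i → no match
ii → match
iii → no match
iv → no match
v → no match
vi → no match

ii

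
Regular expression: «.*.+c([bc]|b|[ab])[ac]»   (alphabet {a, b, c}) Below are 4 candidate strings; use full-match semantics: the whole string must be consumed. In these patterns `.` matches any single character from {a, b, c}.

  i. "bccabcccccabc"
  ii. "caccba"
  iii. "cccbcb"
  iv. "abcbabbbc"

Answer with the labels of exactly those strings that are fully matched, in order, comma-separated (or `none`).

i → no match
ii. "caccba" → match
iii. "cccbcb" → no match
iv. "abcbabbbc" → no match

ii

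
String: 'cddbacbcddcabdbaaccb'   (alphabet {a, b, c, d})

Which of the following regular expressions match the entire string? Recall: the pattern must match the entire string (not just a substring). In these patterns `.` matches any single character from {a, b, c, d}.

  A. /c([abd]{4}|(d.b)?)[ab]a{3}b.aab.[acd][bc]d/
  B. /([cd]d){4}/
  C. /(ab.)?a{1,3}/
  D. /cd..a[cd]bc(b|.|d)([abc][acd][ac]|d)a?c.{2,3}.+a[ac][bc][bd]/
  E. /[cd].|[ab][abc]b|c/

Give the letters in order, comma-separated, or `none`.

D

A → no match — must end with 'd'
B → no match — must end with 'd'
C → no match — must end with 'a'
D → match
E → no match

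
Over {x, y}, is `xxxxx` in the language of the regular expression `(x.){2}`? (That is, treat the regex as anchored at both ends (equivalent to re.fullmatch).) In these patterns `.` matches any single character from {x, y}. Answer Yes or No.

No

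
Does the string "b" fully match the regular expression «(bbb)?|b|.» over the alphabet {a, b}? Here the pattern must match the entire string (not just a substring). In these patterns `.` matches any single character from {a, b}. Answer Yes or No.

Yes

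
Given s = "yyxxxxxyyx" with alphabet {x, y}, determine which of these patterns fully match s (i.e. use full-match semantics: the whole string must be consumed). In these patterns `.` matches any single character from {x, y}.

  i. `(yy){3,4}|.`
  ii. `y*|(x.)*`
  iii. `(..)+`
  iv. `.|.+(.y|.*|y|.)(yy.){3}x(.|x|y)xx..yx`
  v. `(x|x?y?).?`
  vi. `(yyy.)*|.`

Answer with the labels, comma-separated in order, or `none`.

iii

i → no match
ii → no match
iii → match
iv → no match
v → no match
vi → no match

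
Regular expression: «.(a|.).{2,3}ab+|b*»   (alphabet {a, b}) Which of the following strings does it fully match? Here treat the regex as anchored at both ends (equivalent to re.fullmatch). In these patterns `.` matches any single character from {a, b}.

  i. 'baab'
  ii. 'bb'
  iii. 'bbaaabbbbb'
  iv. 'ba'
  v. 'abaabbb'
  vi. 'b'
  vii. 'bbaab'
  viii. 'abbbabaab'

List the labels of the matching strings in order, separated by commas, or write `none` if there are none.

i → no match
ii → match
iii → match
iv → no match
v → no match
vi → match
vii → no match
viii → no match

ii, iii, vi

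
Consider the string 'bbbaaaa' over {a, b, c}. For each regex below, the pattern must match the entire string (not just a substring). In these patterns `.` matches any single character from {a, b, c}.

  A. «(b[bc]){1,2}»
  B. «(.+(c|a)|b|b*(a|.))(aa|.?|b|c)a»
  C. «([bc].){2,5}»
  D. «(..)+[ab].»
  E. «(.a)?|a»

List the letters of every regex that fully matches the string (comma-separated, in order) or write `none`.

B

A → no match
B → match
C → no match
D → no match
E → no match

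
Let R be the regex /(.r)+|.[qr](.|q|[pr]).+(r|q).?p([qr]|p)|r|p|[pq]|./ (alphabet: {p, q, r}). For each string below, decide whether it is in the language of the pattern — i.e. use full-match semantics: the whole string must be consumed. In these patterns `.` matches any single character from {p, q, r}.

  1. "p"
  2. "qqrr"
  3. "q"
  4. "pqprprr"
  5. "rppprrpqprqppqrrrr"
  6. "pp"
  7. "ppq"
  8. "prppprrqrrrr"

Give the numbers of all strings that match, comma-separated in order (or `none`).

1, 3

1. "p" → match
2. "qqrr" → no match
3. "q" → match
4. "pqprprr" → no match
5 → no match
6. "pp" → no match
7. "ppq" → no match
8. "prppprrqrrrr" → no match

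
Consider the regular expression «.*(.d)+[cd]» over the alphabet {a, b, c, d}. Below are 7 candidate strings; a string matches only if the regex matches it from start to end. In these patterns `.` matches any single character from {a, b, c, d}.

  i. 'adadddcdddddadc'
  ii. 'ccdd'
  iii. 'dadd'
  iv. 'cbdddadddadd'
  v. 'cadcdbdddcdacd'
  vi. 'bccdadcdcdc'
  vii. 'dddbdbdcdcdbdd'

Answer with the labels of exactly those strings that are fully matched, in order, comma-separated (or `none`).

i, ii, iii, iv, vi, vii

i → match
ii. 'ccdd' → match
iii. 'dadd' → match
iv. 'cbdddadddadd' → match
v → no match
vi. 'bccdadcdcdc' → match
vii → match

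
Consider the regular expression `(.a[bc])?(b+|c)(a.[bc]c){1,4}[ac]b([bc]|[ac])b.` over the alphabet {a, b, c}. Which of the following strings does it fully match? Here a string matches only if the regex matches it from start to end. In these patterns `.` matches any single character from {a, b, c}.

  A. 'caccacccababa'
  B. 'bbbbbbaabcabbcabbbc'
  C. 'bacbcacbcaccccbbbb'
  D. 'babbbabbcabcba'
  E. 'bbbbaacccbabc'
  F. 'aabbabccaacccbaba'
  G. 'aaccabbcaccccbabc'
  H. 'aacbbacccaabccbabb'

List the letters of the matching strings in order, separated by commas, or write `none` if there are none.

A → match
B → match
C → match
D → match
E → match
F → match
G → match
H → match

A, B, C, D, E, F, G, H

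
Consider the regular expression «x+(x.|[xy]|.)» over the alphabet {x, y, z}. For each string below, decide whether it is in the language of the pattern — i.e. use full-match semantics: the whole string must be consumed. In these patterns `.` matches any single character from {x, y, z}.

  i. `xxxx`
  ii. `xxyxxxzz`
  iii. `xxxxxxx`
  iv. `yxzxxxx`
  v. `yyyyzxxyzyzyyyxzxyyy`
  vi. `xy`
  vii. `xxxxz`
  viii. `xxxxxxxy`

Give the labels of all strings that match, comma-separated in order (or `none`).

i, iii, vi, vii, viii

i → match
ii → no match
iii → match
iv → no match — must start with `x`
v → no match — must start with `x`
vi → match
vii → match
viii → match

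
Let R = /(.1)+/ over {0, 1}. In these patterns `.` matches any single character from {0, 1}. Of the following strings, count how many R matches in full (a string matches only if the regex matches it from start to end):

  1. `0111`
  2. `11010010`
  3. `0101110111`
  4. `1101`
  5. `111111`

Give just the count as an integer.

4

1 → match
2 → no match — must end with `1`
3 → match
4 → match
5 → match
Total matched: 4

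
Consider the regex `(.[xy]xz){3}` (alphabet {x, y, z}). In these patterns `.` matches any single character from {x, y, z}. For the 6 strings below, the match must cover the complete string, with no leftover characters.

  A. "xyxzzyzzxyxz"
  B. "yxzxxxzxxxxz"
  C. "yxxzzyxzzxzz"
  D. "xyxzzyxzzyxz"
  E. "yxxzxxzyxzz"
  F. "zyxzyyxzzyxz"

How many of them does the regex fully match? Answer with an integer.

2

A → no match
B → no match
C → no match — must end with "xz"
D → match
E → no match — must end with "xz"
F → match
Total matched: 2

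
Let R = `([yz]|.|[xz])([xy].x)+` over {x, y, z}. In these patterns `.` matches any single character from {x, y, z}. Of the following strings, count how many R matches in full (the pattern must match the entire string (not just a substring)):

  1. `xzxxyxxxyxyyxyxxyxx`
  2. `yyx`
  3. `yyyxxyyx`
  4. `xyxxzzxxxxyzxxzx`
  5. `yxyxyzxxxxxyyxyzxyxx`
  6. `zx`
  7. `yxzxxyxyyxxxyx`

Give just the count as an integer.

0

1 → no match
2. `yyx` → no match
3. `yyyxxyyx` → no match
4 → no match
5 → no match
6. `zx` → no match
7 → no match
Total matched: 0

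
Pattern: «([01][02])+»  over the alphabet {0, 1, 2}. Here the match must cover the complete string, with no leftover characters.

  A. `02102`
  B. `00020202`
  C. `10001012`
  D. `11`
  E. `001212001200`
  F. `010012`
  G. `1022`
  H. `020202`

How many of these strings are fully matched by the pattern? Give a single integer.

4

A → no match
B → match
C → match
D → no match
E → match
F → no match
G → no match
H → match
Total matched: 4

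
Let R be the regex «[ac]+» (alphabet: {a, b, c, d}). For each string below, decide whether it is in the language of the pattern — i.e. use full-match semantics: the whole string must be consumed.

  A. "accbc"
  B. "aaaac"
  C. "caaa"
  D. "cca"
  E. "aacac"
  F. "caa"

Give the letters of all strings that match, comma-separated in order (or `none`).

B, C, D, E, F

A → no match
B → match
C → match
D → match
E → match
F → match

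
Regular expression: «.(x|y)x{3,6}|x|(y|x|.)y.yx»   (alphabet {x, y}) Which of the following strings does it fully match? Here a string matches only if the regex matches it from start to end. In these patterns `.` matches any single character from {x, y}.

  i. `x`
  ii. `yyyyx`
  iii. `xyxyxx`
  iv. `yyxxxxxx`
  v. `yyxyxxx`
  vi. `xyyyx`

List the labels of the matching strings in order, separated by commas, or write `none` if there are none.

i → match
ii → match
iii → no match
iv → match
v → no match
vi → match

i, ii, iv, vi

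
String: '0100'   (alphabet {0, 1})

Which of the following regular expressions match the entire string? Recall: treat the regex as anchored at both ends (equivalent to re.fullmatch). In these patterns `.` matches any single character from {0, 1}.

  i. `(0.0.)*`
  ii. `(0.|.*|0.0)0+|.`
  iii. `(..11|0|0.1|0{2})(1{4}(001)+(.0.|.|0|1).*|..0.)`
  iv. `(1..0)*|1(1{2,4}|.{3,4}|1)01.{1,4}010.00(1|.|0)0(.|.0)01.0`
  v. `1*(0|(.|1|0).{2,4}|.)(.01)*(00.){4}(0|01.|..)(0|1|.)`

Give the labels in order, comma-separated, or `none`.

i, ii

i → match
ii → match
iii → no match
iv → no match
v → no match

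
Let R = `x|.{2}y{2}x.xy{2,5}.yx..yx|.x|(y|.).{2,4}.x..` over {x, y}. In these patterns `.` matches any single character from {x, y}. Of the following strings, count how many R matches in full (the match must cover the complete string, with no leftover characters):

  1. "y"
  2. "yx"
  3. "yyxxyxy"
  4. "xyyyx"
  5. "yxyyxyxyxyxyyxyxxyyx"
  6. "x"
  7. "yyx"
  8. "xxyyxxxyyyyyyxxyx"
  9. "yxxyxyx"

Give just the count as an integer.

1 → no match
2 → match
3 → no match
4 → no match
5 → no match
6 → match
7 → no match
8 → no match
9 → match
Total matched: 3

3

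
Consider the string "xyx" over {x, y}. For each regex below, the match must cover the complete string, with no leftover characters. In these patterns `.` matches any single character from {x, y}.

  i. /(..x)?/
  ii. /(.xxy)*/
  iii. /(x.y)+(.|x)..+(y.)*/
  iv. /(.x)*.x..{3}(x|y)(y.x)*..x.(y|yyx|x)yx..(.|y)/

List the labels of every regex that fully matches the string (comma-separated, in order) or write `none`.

i

i → match
ii → no match
iii → no match
iv → no match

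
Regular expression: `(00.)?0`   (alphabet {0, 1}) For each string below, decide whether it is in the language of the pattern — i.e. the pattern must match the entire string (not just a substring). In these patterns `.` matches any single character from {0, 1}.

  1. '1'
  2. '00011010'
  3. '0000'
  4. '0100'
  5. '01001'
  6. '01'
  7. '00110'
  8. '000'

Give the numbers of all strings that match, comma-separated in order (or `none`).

1 → no match — must end with '0'
2 → no match
3 → match
4 → no match
5 → no match — must end with '0'
6 → no match — must end with '0'
7 → no match
8 → no match

3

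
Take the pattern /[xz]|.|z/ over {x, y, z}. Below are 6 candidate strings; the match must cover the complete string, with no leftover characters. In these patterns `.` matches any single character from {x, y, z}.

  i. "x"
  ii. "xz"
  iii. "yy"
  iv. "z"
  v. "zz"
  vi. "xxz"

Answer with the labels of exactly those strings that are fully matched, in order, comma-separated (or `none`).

i. "x" → match
ii. "xz" → no match
iii. "yy" → no match
iv. "z" → match
v. "zz" → no match
vi. "xxz" → no match

i, iv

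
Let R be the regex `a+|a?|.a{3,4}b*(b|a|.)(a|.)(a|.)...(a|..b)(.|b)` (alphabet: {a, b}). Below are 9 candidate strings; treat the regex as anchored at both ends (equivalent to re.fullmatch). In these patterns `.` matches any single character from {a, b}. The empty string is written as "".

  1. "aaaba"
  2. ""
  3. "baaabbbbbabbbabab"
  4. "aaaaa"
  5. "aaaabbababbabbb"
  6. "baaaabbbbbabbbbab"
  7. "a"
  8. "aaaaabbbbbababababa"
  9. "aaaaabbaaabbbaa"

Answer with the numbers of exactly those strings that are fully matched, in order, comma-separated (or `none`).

1 → no match
2 → match
3 → match
4 → match
5 → match
6 → match
7 → match
8 → match
9 → match

2, 3, 4, 5, 6, 7, 8, 9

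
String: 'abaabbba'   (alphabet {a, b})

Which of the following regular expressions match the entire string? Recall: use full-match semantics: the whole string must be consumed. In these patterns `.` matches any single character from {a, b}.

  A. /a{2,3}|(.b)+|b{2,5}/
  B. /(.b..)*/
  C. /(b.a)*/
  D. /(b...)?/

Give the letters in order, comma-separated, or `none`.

B

A → no match
B → match
C → no match
D → no match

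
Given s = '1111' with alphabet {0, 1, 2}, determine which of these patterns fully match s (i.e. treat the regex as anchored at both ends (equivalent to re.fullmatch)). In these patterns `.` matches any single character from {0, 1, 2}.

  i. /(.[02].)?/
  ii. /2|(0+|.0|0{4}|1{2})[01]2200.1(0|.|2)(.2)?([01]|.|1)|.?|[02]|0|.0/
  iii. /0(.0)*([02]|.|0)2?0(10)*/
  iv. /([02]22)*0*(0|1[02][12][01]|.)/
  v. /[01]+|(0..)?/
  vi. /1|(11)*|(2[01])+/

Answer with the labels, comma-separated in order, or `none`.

i → no match
ii → no match
iii → no match — must start with '0'
iv → no match
v → match
vi → match

v, vi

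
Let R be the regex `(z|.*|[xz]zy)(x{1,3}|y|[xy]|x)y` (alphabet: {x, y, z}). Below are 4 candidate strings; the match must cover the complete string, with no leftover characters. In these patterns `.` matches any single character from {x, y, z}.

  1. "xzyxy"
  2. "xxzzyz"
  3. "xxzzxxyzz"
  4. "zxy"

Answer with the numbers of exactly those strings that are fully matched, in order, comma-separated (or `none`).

1, 4

1 → match
2 → no match — must end with "y"
3 → no match — must end with "y"
4 → match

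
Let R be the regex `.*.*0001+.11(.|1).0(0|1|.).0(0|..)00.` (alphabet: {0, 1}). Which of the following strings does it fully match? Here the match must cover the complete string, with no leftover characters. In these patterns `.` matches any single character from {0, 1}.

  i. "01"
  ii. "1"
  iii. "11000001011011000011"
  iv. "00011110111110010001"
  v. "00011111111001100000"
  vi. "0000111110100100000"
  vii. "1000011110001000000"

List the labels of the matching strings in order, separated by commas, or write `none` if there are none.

v, vi, vii

i → no match
ii → no match
iii → no match
iv → no match
v → match
vi → match
vii → match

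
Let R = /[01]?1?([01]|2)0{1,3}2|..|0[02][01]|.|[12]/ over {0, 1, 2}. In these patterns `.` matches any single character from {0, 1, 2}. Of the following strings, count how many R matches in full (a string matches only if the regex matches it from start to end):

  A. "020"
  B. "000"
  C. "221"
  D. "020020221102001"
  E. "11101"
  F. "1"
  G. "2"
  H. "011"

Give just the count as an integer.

A → match
B → match
C → no match
D → no match
E → no match
F → match
G → match
H → no match
Total matched: 4

4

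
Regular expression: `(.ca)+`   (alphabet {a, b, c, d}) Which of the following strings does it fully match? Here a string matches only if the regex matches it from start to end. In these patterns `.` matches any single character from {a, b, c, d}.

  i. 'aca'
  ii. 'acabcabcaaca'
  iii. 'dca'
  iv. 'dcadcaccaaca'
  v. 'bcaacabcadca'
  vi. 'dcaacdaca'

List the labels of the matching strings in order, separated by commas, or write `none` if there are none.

i. 'aca' → match
ii. 'acabcabcaaca' → match
iii. 'dca' → match
iv. 'dcadcaccaaca' → match
v. 'bcaacabcadca' → match
vi. 'dcaacdaca' → no match

i, ii, iii, iv, v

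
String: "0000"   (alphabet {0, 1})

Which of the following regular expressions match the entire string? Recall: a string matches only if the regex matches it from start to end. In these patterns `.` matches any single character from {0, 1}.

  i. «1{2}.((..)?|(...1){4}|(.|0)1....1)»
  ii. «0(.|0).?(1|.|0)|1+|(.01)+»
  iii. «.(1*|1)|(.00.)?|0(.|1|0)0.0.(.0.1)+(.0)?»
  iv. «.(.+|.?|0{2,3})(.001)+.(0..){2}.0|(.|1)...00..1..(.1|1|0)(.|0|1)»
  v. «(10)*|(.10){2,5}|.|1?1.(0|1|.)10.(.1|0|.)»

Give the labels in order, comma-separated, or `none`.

ii, iii

i → no match — must start with "1"
ii → match
iii → match
iv → no match
v → no match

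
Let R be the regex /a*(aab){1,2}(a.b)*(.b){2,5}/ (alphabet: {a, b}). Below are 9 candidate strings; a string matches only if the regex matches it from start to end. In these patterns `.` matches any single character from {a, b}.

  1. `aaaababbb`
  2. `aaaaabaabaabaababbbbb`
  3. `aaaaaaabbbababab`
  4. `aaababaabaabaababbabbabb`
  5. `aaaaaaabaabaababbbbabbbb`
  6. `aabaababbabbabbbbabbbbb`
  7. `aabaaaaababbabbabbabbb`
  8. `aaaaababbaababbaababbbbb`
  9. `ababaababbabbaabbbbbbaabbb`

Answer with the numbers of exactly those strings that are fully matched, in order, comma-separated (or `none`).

1, 2, 3, 6, 8

1 → match
2 → match
3 → match
4 → no match
5 → no match
6 → match
7 → no match
8 → match
9 → no match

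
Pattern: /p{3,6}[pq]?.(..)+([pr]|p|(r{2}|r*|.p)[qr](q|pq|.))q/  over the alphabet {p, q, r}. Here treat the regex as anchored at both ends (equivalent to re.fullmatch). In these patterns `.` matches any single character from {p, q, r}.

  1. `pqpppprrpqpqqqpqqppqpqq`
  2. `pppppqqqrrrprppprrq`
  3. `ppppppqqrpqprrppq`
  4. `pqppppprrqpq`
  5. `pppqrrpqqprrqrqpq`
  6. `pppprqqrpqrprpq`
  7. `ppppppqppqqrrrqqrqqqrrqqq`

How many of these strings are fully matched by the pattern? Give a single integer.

5

1 → no match
2 → match
3 → match
4 → no match
5 → match
6 → match
7 → match
Total matched: 5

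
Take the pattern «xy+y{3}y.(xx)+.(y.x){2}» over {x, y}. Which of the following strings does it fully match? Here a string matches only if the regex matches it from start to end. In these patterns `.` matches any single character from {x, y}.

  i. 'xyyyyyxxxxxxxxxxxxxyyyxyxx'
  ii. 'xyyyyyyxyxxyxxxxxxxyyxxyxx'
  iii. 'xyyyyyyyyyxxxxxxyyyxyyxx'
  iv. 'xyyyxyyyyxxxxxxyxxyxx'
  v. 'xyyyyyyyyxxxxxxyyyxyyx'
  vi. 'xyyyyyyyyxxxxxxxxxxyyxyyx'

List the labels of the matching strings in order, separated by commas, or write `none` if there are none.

i → match
ii → no match
iii → no match
iv → no match
v → match
vi → match

i, v, vi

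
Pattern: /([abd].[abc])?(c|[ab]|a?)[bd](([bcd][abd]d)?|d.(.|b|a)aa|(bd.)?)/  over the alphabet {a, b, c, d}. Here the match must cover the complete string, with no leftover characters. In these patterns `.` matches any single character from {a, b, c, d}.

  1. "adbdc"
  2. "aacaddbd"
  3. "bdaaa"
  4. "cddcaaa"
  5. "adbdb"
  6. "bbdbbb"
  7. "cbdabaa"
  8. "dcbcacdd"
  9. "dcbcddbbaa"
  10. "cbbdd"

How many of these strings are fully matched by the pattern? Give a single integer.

1. "adbdc" → match
2. "aacaddbd" → match
3. "bdaaa" → no match
4. "cddcaaa" → match
5. "adbdb" → match
6. "bbdbbb" → no match
7. "cbdabaa" → match
8. "dcbcacdd" → no match
9. "dcbcddbbaa" → match
10. "cbbdd" → match
Total matched: 7

7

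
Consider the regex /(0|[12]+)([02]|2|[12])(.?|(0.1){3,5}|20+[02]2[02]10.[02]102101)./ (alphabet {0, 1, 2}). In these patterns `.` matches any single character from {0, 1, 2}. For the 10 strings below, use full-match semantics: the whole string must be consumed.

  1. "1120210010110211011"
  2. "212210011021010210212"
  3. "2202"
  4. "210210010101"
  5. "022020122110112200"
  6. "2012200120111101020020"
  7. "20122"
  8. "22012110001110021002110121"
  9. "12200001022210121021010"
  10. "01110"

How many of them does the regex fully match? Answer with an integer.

1

1 → no match
2 → no match
3 → match
4 → no match
5 → no match
6 → no match
7 → no match
8 → no match
9 → no match
10 → no match
Total matched: 1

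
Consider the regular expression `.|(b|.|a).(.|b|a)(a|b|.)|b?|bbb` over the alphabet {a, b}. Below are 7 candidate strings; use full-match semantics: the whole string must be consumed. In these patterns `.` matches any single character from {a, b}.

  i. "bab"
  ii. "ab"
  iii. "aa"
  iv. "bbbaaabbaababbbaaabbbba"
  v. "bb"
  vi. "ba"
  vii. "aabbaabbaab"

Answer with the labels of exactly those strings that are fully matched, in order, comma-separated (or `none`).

none

i → no match
ii → no match
iii → no match
iv → no match
v → no match
vi → no match
vii → no match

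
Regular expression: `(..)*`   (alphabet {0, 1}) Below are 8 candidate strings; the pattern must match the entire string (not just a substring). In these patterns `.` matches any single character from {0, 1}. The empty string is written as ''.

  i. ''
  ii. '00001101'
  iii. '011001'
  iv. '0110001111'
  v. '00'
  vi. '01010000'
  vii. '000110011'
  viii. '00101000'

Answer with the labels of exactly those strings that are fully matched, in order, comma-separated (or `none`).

i → match
ii → match
iii → match
iv → match
v → match
vi → match
vii → no match
viii → match

i, ii, iii, iv, v, vi, viii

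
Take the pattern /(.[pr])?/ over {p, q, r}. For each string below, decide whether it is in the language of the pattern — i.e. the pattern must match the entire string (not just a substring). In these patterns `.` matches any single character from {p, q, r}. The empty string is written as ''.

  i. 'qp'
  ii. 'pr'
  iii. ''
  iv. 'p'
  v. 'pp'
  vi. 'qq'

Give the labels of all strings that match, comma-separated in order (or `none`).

i, ii, iii, v

i → match
ii → match
iii → match
iv → no match
v → match
vi → no match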